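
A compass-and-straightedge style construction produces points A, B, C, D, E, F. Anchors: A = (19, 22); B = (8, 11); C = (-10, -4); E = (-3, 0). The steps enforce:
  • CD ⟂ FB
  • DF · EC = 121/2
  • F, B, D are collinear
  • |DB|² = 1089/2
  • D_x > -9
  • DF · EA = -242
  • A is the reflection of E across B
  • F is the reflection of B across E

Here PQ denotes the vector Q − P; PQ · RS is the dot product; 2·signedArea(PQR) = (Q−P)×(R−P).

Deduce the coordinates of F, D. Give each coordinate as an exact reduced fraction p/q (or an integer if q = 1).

1. F_x = -14  [F is the reflection of B across E]
2. F_y = -11  [F is the reflection of B across E]
   → F = (-14, -11)
3. D_x = -17/2  [F, B, D are collinear ∩ CD ⟂ FB]
4. D_y = -11/2  [F, B, D are collinear ∩ CD ⟂ FB]
   → D = (-17/2, -11/2)

D = (-17/2, -11/2)
F = (-14, -11)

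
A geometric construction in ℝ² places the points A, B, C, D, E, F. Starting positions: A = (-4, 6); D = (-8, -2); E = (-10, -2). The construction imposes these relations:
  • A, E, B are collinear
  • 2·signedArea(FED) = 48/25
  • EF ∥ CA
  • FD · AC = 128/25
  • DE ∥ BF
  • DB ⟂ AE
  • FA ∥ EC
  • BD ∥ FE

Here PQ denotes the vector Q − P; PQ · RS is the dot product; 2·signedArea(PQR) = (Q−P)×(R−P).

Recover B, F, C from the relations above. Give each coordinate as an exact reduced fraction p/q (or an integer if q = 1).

B = (-232/25, -26/25)
C = (-68/25, 126/25)
F = (-282/25, -26/25)

1. B_x = -232/25  [A, E, B are collinear ∩ DB ⟂ AE]
2. B_y = -26/25  [A, E, B are collinear ∩ DB ⟂ AE]
   → B = (-232/25, -26/25)
3. F_x = -282/25  [BD ∥ FE ∩ DE ∥ BF]
4. F_y = -26/25  [BD ∥ FE ∩ DE ∥ BF]
   → F = (-282/25, -26/25)
5. C_x = -68/25  [EF ∥ CA ∩ FA ∥ EC]
6. C_y = 126/25  [EF ∥ CA ∩ FA ∥ EC]
   → C = (-68/25, 126/25)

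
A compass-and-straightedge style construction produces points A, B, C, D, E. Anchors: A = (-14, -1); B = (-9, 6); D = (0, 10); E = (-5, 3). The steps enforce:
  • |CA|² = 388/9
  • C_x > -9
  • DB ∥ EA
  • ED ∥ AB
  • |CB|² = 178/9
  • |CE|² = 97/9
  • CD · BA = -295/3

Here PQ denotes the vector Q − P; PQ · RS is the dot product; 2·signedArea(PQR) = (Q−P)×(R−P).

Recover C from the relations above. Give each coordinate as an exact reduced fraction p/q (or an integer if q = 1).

1. C_x = -8  [line 5·x + 7·y + 85/3 = 0 ∩ |CA|² = 388/9]
2. C_y = 5/3  [line 5·x + 7·y + 85/3 = 0 ∩ |CA|² = 388/9]
   → C = (-8, 5/3)

C = (-8, 5/3)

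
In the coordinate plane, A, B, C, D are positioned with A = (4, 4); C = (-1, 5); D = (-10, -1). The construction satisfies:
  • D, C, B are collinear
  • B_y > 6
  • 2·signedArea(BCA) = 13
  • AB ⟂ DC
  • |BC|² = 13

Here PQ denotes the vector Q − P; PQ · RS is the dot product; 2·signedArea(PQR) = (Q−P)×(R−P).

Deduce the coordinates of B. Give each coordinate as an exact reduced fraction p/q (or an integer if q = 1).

1. B_x = 2  [D, C, B are collinear ∩ AB ⟂ DC]
2. B_y = 7  [D, C, B are collinear ∩ AB ⟂ DC]
   → B = (2, 7)

B = (2, 7)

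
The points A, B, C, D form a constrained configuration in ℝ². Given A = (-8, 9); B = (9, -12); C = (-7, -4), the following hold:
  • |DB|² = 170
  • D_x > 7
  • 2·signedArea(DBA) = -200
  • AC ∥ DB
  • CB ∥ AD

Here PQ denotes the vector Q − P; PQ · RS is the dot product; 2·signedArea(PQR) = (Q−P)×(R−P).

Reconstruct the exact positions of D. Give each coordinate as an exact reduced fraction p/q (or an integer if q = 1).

D = (8, 1)

1. D_x = 8  [AC ∥ DB ∩ CB ∥ AD]
2. D_y = 1  [AC ∥ DB ∩ CB ∥ AD]
   → D = (8, 1)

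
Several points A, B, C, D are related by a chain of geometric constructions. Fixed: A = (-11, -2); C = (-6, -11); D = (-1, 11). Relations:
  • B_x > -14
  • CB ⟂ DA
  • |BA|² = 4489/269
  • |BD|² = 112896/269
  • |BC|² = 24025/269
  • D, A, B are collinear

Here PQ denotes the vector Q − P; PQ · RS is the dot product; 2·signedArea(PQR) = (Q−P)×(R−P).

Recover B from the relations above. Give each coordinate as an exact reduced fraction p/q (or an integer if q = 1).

B = (-3629/269, -1409/269)

1. B_x = -3629/269  [D, A, B are collinear ∩ CB ⟂ DA]
2. B_y = -1409/269  [D, A, B are collinear ∩ CB ⟂ DA]
   → B = (-3629/269, -1409/269)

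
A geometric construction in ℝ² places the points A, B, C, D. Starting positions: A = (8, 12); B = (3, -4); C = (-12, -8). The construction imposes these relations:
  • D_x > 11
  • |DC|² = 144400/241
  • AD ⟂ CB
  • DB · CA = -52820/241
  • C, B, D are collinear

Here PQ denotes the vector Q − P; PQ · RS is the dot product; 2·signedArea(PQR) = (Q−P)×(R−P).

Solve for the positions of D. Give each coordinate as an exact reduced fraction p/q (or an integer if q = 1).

1. D_x = 2808/241  [C, B, D are collinear ∩ AD ⟂ CB]
2. D_y = -408/241  [C, B, D are collinear ∩ AD ⟂ CB]
   → D = (2808/241, -408/241)

D = (2808/241, -408/241)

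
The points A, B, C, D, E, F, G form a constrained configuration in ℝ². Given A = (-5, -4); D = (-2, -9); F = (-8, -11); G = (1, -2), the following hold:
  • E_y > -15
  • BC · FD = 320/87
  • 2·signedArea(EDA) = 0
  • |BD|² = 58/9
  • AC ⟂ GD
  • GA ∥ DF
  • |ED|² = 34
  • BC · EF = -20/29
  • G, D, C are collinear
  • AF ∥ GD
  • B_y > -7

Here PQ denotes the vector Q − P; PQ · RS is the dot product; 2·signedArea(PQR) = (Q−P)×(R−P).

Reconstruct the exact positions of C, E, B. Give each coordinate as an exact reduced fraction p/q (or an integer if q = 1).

B = (-1, -20/3)
C = (-19/29, -170/29)
E = (1, -14)

1. C_x = -19/29  [G, D, C are collinear ∩ AC ⟂ GD]
2. C_y = -170/29  [G, D, C are collinear ∩ AC ⟂ GD]
   → C = (-19/29, -170/29)
3. B_x = -1  [line -6·x + -2·y + -58/3 = 0 ∩ |BD|² = 58/9]
4. B_y = -20/3  [line -6·x + -2·y + -58/3 = 0 ∩ |BD|² = 58/9]
   → B = (-1, -20/3)
5. E_x = 1  [2·signedArea(EDA) = 0 ∩ BC · EF = -20/29]
6. E_y = -14  [2·signedArea(EDA) = 0 ∩ BC · EF = -20/29]
   → E = (1, -14)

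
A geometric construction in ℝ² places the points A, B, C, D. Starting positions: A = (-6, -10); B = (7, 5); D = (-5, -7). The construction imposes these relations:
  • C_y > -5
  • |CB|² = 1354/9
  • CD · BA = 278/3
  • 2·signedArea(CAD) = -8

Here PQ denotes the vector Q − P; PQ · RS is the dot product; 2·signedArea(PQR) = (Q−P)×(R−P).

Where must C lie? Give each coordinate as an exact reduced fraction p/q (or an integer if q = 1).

1. C_x = -4/3  [CD · BA = 278/3 ∩ 2·signedArea(CAD) = -8]
2. C_y = -4  [CD · BA = 278/3 ∩ 2·signedArea(CAD) = -8]
   → C = (-4/3, -4)

C = (-4/3, -4)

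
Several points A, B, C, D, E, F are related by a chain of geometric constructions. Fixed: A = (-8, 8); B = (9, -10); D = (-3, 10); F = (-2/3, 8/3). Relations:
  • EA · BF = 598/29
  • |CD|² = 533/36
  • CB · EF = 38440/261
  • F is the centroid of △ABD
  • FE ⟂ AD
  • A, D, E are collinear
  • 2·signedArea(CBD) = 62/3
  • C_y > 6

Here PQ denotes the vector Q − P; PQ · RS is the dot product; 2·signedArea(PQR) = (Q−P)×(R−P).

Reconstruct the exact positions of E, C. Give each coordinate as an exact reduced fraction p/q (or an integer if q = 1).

C = (-11/6, 19/3)
E = (-102/29, 284/29)

1. E_x = -102/29  [A, D, E are collinear ∩ FE ⟂ AD]
2. E_y = 284/29  [A, D, E are collinear ∩ FE ⟂ AD]
   → E = (-102/29, 284/29)
3. C_x = -11/6  [2·signedArea(CBD) = 62/3 ∩ CB · EF = 38440/261]
4. C_y = 19/3  [2·signedArea(CBD) = 62/3 ∩ CB · EF = 38440/261]
   → C = (-11/6, 19/3)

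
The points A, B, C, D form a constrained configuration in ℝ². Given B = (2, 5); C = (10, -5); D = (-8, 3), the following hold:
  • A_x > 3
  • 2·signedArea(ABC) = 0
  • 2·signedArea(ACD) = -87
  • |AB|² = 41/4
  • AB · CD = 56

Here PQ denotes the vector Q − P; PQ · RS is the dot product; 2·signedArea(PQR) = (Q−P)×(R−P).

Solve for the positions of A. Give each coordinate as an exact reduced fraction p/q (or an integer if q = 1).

1. A_x = 4  [2·signedArea(ABC) = 0 ∩ AB · CD = 56]
2. A_y = 5/2  [2·signedArea(ABC) = 0 ∩ AB · CD = 56]
   → A = (4, 5/2)

A = (4, 5/2)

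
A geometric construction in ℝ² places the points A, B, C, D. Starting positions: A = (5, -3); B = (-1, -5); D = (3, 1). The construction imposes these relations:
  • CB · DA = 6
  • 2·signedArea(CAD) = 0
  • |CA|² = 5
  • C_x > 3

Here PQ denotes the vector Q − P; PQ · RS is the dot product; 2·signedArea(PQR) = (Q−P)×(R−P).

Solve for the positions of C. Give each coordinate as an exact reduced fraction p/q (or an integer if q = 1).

C = (4, -1)

1. C_x = 4  [2·signedArea(CAD) = 0 ∩ CB · DA = 6]
2. C_y = -1  [2·signedArea(CAD) = 0 ∩ CB · DA = 6]
   → C = (4, -1)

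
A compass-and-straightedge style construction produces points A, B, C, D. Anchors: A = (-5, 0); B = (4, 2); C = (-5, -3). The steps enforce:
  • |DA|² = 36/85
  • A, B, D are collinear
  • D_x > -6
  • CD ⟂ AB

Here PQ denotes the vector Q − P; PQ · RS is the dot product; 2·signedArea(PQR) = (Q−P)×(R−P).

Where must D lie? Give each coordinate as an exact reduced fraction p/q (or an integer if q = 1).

D = (-479/85, -12/85)

1. D_x = -479/85  [A, B, D are collinear ∩ CD ⟂ AB]
2. D_y = -12/85  [A, B, D are collinear ∩ CD ⟂ AB]
   → D = (-479/85, -12/85)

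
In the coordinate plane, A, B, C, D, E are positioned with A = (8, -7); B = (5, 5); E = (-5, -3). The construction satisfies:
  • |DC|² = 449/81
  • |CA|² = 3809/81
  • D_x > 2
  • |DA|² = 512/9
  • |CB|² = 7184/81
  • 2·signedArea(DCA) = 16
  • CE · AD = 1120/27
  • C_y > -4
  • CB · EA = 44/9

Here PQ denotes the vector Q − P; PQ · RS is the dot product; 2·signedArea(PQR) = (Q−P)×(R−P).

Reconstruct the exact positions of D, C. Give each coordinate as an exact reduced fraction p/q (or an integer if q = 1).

1. C_x = 17/9  [line -13·x + 4·y + 361/9 = 0 ∩ |CA|² = 3809/81]
2. C_y = -35/9  [line -13·x + 4·y + 361/9 = 0 ∩ |CA|² = 3809/81]
   → C = (17/9, -35/9)
3. D_x = 8/3  [2·signedArea(DCA) = 16 ∩ CE · AD = 1120/27]
4. D_y = -5/3  [2·signedArea(DCA) = 16 ∩ CE · AD = 1120/27]
   → D = (8/3, -5/3)

C = (17/9, -35/9)
D = (8/3, -5/3)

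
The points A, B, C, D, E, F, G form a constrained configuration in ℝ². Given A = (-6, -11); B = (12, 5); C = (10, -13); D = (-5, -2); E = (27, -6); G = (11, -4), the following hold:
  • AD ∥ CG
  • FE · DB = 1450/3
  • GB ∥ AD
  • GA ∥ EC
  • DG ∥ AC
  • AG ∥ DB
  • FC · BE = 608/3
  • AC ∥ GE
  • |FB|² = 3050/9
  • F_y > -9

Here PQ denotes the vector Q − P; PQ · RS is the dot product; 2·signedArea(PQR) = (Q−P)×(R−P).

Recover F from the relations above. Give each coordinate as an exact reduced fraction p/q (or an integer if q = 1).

F = (-1/3, -26/3)

1. F_x = -1/3  [FC · BE = 608/3 ∩ FE · DB = 1450/3]
2. F_y = -26/3  [FC · BE = 608/3 ∩ FE · DB = 1450/3]
   → F = (-1/3, -26/3)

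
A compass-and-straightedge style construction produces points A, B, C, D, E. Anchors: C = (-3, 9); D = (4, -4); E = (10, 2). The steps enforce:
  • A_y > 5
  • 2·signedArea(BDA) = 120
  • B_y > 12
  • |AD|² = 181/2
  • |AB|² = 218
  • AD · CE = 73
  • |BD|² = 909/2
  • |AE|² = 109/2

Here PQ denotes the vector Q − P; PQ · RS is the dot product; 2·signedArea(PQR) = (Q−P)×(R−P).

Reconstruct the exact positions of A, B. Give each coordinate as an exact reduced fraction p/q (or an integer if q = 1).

1. A_x = 7/2  [line -13·x + 7·y + 7 = 0 ∩ |AD|² = 181/2]
2. A_y = 11/2  [line -13·x + 7·y + 7 = 0 ∩ |AD|² = 181/2]
   → A = (7/2, 11/2)
3. B_x = -19/2  [line -19/2·x + -1/2·y + -84 = 0 ∩ |BD|² = 909/2]
4. B_y = 25/2  [line -19/2·x + -1/2·y + -84 = 0 ∩ |BD|² = 909/2]
   → B = (-19/2, 25/2)

A = (7/2, 11/2)
B = (-19/2, 25/2)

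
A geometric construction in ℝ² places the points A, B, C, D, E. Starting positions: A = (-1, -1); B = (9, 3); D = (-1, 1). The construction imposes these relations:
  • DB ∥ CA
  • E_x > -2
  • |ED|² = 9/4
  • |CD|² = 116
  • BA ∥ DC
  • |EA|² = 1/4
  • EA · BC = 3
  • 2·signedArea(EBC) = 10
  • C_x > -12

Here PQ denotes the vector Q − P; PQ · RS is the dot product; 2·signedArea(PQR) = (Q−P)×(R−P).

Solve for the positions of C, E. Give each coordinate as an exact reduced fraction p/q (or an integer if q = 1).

C = (-11, -3)
E = (-1, -1/2)

1. C_x = -11  [DB ∥ CA ∩ BA ∥ DC]
2. C_y = -3  [DB ∥ CA ∩ BA ∥ DC]
   → C = (-11, -3)
3. E_x = -1  [2·signedArea(EBC) = 10 ∩ EA · BC = 3]
4. E_y = -1/2  [2·signedArea(EBC) = 10 ∩ EA · BC = 3]
   → E = (-1, -1/2)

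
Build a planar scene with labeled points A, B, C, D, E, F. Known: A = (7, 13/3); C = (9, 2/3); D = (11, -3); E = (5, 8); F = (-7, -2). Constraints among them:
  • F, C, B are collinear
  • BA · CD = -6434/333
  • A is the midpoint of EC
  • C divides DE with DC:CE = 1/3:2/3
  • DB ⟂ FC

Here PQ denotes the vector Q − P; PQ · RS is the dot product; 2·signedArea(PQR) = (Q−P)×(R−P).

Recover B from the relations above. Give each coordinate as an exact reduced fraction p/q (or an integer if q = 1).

1. B_x = 383/37  [F, C, B are collinear ∩ DB ⟂ FC]
2. B_y = 33/37  [F, C, B are collinear ∩ DB ⟂ FC]
   → B = (383/37, 33/37)

B = (383/37, 33/37)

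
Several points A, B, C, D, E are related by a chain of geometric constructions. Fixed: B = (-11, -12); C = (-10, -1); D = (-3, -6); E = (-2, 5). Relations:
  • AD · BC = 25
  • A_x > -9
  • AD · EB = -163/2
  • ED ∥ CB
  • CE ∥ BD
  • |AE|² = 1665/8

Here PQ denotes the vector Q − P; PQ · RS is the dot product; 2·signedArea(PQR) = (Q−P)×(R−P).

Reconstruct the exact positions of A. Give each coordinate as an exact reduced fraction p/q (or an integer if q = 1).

1. A_x = -35/4  [AD · EB = -163/2 ∩ AD · BC = 25]
2. A_y = -31/4  [AD · EB = -163/2 ∩ AD · BC = 25]
   → A = (-35/4, -31/4)

A = (-35/4, -31/4)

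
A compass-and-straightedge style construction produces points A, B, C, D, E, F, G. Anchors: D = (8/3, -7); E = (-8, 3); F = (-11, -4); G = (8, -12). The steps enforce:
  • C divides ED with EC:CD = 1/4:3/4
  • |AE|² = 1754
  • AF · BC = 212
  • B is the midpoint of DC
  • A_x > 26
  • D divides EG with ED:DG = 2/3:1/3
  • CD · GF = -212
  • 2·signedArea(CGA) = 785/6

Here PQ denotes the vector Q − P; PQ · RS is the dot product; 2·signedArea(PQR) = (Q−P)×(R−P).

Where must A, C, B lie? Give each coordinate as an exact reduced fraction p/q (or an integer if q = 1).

A = (27, -20)
B = (-4/3, -13/4)
C = (-16/3, 1/2)

1. C_x = -16/3  [C divides ED with EC:CD = 1/4:3/4]
2. C_y = 1/2  [C divides ED with EC:CD = 1/4:3/4]
   → C = (-16/3, 1/2)
3. B_x = -4/3  [B is the midpoint of DC]
4. B_y = -13/4  [B is the midpoint of DC]
   → B = (-4/3, -13/4)
5. A_x = 27  [AF · BC = 212 ∩ 2·signedArea(CGA) = 785/6]
6. A_y = -20  [AF · BC = 212 ∩ 2·signedArea(CGA) = 785/6]
   → A = (27, -20)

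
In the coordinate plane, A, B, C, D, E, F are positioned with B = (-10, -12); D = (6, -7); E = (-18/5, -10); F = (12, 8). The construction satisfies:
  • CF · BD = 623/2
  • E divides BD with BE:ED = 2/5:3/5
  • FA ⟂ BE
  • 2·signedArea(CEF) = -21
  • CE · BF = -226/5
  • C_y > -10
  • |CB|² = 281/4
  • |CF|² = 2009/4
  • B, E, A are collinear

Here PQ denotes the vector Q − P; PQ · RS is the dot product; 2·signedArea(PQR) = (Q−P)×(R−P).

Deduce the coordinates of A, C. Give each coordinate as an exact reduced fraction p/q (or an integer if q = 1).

1. A_x = 4422/281  [B, E, A are collinear ∩ FA ⟂ BE]
2. A_y = -1112/281  [B, E, A are collinear ∩ FA ⟂ BE]
   → A = (4422/281, -1112/281)
3. C_x = -2  [CE · BF = -226/5 ∩ CF · BD = 623/2]
4. C_y = -19/2  [CE · BF = -226/5 ∩ CF · BD = 623/2]
   → C = (-2, -19/2)

A = (4422/281, -1112/281)
C = (-2, -19/2)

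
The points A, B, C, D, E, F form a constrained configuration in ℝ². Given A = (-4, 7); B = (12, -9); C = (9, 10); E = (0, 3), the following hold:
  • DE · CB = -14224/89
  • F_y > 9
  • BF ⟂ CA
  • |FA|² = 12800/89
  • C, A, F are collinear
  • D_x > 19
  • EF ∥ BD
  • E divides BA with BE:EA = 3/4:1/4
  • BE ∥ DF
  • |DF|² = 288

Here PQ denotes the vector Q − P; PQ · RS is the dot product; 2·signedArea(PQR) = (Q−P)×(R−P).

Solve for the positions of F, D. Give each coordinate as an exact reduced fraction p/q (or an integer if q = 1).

1. F_x = 684/89  [C, A, F are collinear ∩ BF ⟂ CA]
2. F_y = 863/89  [C, A, F are collinear ∩ BF ⟂ CA]
   → F = (684/89, 863/89)
3. D_x = 1752/89  [BE ∥ DF ∩ EF ∥ BD]
4. D_y = -205/89  [BE ∥ DF ∩ EF ∥ BD]
   → D = (1752/89, -205/89)

D = (1752/89, -205/89)
F = (684/89, 863/89)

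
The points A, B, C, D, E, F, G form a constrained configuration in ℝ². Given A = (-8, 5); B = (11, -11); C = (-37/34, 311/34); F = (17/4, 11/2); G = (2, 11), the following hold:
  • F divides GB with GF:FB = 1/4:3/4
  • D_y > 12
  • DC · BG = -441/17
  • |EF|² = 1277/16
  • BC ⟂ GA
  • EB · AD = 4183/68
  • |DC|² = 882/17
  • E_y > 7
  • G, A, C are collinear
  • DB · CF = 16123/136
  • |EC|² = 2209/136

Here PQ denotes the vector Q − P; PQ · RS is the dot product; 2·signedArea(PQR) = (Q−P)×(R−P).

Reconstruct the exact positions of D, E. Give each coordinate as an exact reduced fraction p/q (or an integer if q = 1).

D = (173/34, 437/34)
E = (-309/68, 481/68)

1. D_x = 173/34  [DB · CF = 16123/136 ∩ DC · BG = -441/17]
2. D_y = 437/34  [DB · CF = 16123/136 ∩ DC · BG = -441/17]
   → D = (173/34, 437/34)
3. E_x = -309/68  [line -445/34·x + -267/34·y + -267/68 = 0 ∩ |EF|² = 1277/16]
4. E_y = 481/68  [line -445/34·x + -267/34·y + -267/68 = 0 ∩ |EF|² = 1277/16]
   → E = (-309/68, 481/68)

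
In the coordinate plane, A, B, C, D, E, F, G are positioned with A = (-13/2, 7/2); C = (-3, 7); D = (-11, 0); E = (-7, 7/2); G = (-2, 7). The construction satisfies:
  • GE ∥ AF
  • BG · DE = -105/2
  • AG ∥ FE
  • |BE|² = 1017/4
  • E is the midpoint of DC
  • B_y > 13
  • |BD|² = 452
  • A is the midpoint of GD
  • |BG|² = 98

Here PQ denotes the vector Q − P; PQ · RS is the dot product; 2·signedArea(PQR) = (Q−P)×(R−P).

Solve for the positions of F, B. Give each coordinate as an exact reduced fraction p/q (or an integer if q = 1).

1. F_x = -23/2  [AG ∥ FE ∩ GE ∥ AF]
2. F_y = 0  [AG ∥ FE ∩ GE ∥ AF]
   → F = (-23/2, 0)
3. B_x = 5  [line -4·x + -7/2·y + 69 = 0 ∩ |BE|² = 1017/4]
4. B_y = 14  [line -4·x + -7/2·y + 69 = 0 ∩ |BE|² = 1017/4]
   → B = (5, 14)

B = (5, 14)
F = (-23/2, 0)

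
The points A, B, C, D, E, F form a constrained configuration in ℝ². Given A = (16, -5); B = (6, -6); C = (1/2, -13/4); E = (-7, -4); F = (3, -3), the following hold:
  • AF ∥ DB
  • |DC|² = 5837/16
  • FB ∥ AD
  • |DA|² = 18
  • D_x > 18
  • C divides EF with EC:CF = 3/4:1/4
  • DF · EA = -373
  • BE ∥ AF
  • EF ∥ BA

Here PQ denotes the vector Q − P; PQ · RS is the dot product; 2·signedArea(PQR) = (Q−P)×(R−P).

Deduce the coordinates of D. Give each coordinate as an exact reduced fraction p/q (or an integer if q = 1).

D = (19, -8)

1. D_x = 19  [AF ∥ DB ∩ FB ∥ AD]
2. D_y = -8  [AF ∥ DB ∩ FB ∥ AD]
   → D = (19, -8)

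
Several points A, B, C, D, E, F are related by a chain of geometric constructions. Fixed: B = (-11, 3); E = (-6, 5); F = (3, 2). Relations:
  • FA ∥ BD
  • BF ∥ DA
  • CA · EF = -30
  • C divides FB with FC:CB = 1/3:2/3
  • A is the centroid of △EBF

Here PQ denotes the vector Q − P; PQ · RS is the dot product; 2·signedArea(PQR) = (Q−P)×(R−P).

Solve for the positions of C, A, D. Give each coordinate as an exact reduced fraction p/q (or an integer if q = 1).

A = (-14/3, 10/3)
C = (-5/3, 7/3)
D = (-56/3, 13/3)

1. C_x = -5/3  [C divides FB with FC:CB = 1/3:2/3]
2. C_y = 7/3  [C divides FB with FC:CB = 1/3:2/3]
   → C = (-5/3, 7/3)
3. A_x = -14/3  [A is the centroid of △EBF]
4. A_y = 10/3  [A is the centroid of △EBF]
   → A = (-14/3, 10/3)
5. D_x = -56/3  [BF ∥ DA ∩ FA ∥ BD]
6. D_y = 13/3  [BF ∥ DA ∩ FA ∥ BD]
   → D = (-56/3, 13/3)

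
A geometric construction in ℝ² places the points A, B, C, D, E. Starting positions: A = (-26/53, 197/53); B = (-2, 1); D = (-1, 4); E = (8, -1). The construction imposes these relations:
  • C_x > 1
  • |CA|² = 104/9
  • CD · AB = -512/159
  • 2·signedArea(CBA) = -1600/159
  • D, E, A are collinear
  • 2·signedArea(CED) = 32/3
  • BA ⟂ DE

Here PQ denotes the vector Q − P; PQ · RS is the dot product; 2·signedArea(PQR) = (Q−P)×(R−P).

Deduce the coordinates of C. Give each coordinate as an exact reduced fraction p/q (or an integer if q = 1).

1. C_x = 292/159  [CD · AB = -512/159 ∩ 2·signedArea(CBA) = -1600/159]
2. C_y = 197/159  [CD · AB = -512/159 ∩ 2·signedArea(CBA) = -1600/159]
   → C = (292/159, 197/159)

C = (292/159, 197/159)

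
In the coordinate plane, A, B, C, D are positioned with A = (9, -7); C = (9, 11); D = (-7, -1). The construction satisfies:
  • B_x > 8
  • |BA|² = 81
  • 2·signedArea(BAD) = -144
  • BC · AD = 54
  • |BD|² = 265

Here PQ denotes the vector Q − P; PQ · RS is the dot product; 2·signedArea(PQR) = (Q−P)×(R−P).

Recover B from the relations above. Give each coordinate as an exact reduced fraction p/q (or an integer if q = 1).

1. B_x = 9  [BC · AD = 54 ∩ 2·signedArea(BAD) = -144]
2. B_y = 2  [BC · AD = 54 ∩ 2·signedArea(BAD) = -144]
   → B = (9, 2)

B = (9, 2)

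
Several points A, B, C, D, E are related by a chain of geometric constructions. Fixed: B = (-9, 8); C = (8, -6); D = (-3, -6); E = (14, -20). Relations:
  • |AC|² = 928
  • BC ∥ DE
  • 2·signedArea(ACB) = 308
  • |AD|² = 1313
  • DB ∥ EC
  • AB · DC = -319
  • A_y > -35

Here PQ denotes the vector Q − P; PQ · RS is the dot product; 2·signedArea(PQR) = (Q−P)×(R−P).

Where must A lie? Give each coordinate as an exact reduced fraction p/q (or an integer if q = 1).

1. A_x = 20  [2·signedArea(ACB) = 308 ∩ AB · DC = -319]
2. A_y = -34  [2·signedArea(ACB) = 308 ∩ AB · DC = -319]
   → A = (20, -34)

A = (20, -34)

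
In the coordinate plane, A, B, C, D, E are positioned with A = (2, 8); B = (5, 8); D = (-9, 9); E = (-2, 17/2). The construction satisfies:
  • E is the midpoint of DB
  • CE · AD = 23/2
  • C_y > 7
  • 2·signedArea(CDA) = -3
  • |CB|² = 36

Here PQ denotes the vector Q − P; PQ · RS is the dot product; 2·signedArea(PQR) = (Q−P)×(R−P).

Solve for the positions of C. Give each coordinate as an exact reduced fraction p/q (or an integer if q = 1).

C = (-1, 8)

1. C_x = -1  [CE · AD = 23/2 ∩ 2·signedArea(CDA) = -3]
2. C_y = 8  [CE · AD = 23/2 ∩ 2·signedArea(CDA) = -3]
   → C = (-1, 8)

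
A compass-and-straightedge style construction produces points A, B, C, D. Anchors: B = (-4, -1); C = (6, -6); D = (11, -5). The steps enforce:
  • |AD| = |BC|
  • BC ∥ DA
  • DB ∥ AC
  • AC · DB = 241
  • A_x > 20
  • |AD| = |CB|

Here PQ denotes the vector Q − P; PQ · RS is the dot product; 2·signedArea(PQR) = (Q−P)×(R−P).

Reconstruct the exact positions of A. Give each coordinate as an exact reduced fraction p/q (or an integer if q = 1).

A = (21, -10)

1. A_x = 21  [DB ∥ AC ∩ BC ∥ DA]
2. A_y = -10  [DB ∥ AC ∩ BC ∥ DA]
   → A = (21, -10)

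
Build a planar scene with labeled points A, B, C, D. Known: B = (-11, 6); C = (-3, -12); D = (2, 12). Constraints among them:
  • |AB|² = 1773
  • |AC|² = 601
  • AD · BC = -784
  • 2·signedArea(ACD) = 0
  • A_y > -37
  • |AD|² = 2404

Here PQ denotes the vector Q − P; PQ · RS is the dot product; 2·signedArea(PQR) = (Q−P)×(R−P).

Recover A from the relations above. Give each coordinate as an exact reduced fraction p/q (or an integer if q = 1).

A = (-8, -36)

1. A_x = -8  [2·signedArea(ACD) = 0 ∩ AD · BC = -784]
2. A_y = -36  [2·signedArea(ACD) = 0 ∩ AD · BC = -784]
   → A = (-8, -36)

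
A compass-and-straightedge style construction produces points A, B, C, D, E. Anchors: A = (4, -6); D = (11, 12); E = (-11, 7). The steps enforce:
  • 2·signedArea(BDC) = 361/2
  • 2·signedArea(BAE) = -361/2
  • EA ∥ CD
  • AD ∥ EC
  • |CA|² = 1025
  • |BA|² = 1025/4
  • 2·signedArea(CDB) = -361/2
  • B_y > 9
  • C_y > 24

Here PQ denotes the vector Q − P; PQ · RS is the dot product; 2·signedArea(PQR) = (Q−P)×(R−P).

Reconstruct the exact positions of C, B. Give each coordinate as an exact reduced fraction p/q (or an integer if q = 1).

1. C_x = -4  [EA ∥ CD ∩ AD ∥ EC]
2. C_y = 25  [EA ∥ CD ∩ AD ∥ EC]
   → C = (-4, 25)
3. B_x = 0  [line -13·x + -15·y + 285/2 = 0 ∩ |BA|² = 1025/4]
4. B_y = 19/2  [line -13·x + -15·y + 285/2 = 0 ∩ |BA|² = 1025/4]
   → B = (0, 19/2)

B = (0, 19/2)
C = (-4, 25)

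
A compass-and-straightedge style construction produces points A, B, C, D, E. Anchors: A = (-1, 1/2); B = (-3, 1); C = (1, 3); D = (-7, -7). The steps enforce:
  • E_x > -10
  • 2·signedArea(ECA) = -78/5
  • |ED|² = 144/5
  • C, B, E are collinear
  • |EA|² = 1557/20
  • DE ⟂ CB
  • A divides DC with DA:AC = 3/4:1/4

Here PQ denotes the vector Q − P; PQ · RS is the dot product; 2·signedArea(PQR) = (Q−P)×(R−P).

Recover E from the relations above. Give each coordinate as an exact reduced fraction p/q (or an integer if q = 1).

E = (-47/5, -11/5)

1. E_x = -47/5  [C, B, E are collinear ∩ DE ⟂ CB]
2. E_y = -11/5  [C, B, E are collinear ∩ DE ⟂ CB]
   → E = (-47/5, -11/5)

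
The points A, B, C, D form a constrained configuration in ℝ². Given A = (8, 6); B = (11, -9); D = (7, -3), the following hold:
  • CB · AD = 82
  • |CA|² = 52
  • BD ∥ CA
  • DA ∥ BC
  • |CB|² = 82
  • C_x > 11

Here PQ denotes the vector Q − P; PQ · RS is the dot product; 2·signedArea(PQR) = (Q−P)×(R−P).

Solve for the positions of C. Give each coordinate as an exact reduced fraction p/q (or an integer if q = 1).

C = (12, 0)

1. C_x = 12  [BD ∥ CA ∩ DA ∥ BC]
2. C_y = 0  [BD ∥ CA ∩ DA ∥ BC]
   → C = (12, 0)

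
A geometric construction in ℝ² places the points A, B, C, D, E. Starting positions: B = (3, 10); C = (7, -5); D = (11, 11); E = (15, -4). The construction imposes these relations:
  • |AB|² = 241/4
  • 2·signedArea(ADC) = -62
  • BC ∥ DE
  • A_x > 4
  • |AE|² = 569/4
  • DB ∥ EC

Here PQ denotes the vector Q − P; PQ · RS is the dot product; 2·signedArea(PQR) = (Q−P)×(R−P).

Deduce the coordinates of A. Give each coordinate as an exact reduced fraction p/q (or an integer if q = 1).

1. A_x = 5  [line 16·x + -4·y + -70 = 0 ∩ |AE|² = 569/4]
2. A_y = 5/2  [line 16·x + -4·y + -70 = 0 ∩ |AE|² = 569/4]
   → A = (5, 5/2)

A = (5, 5/2)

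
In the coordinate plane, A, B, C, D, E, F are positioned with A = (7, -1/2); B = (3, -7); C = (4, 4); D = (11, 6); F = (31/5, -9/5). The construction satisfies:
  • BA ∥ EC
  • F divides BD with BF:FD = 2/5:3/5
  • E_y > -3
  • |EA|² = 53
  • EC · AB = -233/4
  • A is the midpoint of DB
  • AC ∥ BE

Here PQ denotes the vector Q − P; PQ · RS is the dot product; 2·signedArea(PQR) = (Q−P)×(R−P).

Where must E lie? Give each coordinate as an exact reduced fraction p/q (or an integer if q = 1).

E = (0, -5/2)

1. E_x = 0  [BA ∥ EC ∩ AC ∥ BE]
2. E_y = -5/2  [BA ∥ EC ∩ AC ∥ BE]
   → E = (0, -5/2)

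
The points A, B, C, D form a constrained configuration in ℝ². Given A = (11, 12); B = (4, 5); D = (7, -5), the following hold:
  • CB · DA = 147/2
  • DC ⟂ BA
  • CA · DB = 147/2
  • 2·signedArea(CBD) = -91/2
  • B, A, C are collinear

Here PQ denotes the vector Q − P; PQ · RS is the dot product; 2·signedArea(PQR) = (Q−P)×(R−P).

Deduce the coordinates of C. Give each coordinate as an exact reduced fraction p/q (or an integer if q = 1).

1. C_x = 1/2  [B, A, C are collinear ∩ DC ⟂ BA]
2. C_y = 3/2  [B, A, C are collinear ∩ DC ⟂ BA]
   → C = (1/2, 3/2)

C = (1/2, 3/2)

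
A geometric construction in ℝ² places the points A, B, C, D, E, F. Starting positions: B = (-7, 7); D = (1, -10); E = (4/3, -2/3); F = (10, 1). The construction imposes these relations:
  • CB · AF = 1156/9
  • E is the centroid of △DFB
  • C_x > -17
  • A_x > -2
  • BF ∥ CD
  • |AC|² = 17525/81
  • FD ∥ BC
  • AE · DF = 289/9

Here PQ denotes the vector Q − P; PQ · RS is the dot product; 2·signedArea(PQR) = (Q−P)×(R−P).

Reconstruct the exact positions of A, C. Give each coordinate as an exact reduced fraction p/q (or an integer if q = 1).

A = (-14/9, -11/9)
C = (-16, -4)

1. C_x = -16  [BF ∥ CD ∩ FD ∥ BC]
2. C_y = -4  [BF ∥ CD ∩ FD ∥ BC]
   → C = (-16, -4)
3. A_x = -14/9  [line -9·x + -11·y + -247/9 = 0 ∩ |AC|² = 17525/81]
4. A_y = -11/9  [line -9·x + -11·y + -247/9 = 0 ∩ |AC|² = 17525/81]
   → A = (-14/9, -11/9)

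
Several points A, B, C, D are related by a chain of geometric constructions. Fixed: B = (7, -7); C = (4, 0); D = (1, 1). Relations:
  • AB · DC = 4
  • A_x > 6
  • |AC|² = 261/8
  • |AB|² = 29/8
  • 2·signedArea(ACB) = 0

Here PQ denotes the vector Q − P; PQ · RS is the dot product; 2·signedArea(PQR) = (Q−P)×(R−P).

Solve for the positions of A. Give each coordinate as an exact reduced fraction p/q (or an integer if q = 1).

A = (25/4, -21/4)

1. A_x = 25/4  [2·signedArea(ACB) = 0 ∩ AB · DC = 4]
2. A_y = -21/4  [2·signedArea(ACB) = 0 ∩ AB · DC = 4]
   → A = (25/4, -21/4)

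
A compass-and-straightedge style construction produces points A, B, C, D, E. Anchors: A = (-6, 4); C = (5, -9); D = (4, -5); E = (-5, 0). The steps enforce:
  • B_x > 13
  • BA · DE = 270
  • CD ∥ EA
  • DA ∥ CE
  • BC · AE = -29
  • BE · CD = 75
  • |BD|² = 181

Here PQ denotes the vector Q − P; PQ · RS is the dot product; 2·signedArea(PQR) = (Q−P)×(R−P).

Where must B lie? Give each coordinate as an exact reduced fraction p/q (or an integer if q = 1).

B = (14, -14)

1. B_x = 14  [BC · AE = -29 ∩ BA · DE = 270]
2. B_y = -14  [BC · AE = -29 ∩ BA · DE = 270]
   → B = (14, -14)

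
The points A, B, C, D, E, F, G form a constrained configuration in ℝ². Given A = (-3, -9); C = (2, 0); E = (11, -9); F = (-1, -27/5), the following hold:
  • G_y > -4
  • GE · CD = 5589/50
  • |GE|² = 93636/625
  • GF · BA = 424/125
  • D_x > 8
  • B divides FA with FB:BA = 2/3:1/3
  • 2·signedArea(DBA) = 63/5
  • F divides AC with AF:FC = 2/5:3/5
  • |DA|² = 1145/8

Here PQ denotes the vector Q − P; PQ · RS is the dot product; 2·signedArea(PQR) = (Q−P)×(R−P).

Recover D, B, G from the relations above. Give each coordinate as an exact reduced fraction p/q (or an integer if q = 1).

B = (-7/3, -39/5)
D = (35/4, -27/4)
G = (1/5, -81/25)

1. B_x = -7/3  [B divides FA with FB:BA = 2/3:1/3]
2. B_y = -39/5  [B divides FA with FB:BA = 2/3:1/3]
   → B = (-7/3, -39/5)
3. G_x = 1/5  [line 2/3·x + 6/5·y + 1408/375 = 0 ∩ |GE|² = 93636/625]
4. G_y = -81/25  [line 2/3·x + 6/5·y + 1408/375 = 0 ∩ |GE|² = 93636/625]
   → G = (1/5, -81/25)
5. D_x = 35/4  [2·signedArea(DBA) = 63/5 ∩ GE · CD = 5589/50]
6. D_y = -27/4  [2·signedArea(DBA) = 63/5 ∩ GE · CD = 5589/50]
   → D = (35/4, -27/4)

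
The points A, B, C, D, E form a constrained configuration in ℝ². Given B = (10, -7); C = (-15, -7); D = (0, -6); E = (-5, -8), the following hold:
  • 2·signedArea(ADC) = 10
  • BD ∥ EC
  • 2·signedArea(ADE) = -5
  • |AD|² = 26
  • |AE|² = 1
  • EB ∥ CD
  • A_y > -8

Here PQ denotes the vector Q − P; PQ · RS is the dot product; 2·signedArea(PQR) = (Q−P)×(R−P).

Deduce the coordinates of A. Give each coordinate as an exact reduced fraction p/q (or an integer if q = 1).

1. A_x = -5  [2·signedArea(ADE) = -5 ∩ 2·signedArea(ADC) = 10]
2. A_y = -7  [2·signedArea(ADE) = -5 ∩ 2·signedArea(ADC) = 10]
   → A = (-5, -7)

A = (-5, -7)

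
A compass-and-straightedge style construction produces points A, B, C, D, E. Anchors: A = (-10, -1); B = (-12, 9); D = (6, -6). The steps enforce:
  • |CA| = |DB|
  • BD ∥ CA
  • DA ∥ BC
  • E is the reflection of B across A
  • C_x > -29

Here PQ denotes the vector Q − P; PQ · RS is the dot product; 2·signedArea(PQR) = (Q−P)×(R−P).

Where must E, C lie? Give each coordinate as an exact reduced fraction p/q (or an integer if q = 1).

C = (-28, 14)
E = (-8, -11)

1. E_x = -8  [E is the reflection of B across A]
2. E_y = -11  [E is the reflection of B across A]
   → E = (-8, -11)
3. C_x = -28  [BD ∥ CA ∩ DA ∥ BC]
4. C_y = 14  [BD ∥ CA ∩ DA ∥ BC]
   → C = (-28, 14)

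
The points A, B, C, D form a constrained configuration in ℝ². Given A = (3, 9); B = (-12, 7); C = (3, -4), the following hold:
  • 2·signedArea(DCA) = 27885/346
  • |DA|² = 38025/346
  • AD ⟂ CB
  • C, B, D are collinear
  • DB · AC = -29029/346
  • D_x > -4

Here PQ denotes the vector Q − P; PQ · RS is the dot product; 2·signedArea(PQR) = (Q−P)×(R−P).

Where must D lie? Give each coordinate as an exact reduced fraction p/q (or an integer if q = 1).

1. D_x = -1107/346  [C, B, D are collinear ∩ AD ⟂ CB]
2. D_y = 189/346  [C, B, D are collinear ∩ AD ⟂ CB]
   → D = (-1107/346, 189/346)

D = (-1107/346, 189/346)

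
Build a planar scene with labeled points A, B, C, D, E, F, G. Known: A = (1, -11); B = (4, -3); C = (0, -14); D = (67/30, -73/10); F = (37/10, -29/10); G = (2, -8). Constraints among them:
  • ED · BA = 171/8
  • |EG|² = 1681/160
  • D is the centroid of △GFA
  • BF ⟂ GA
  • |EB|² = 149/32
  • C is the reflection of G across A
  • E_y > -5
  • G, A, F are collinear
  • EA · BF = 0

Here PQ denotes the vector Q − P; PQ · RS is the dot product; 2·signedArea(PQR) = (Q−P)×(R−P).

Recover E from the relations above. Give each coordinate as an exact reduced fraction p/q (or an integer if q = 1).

1. E_x = 121/40  [EA · BF = 0 ∩ ED · BA = 171/8]
2. E_y = -197/40  [EA · BF = 0 ∩ ED · BA = 171/8]
   → E = (121/40, -197/40)

E = (121/40, -197/40)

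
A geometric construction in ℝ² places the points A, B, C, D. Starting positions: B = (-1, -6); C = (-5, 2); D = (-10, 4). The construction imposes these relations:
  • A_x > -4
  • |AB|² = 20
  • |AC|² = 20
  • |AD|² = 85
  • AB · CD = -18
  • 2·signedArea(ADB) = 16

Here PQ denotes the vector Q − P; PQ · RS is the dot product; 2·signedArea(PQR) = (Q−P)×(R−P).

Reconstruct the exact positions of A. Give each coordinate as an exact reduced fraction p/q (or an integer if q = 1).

1. A_x = -3  [AB · CD = -18 ∩ 2·signedArea(ADB) = 16]
2. A_y = -2  [AB · CD = -18 ∩ 2·signedArea(ADB) = 16]
   → A = (-3, -2)

A = (-3, -2)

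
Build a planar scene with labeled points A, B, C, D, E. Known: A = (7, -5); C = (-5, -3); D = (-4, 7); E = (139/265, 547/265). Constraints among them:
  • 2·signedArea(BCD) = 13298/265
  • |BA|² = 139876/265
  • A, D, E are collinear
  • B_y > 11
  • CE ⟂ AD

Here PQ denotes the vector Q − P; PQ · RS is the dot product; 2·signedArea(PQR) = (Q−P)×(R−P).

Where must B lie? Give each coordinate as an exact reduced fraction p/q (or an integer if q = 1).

B = (-2259/265, 3163/265)

1. B_x = -2259/265  [line -10·x + 1·y + -25753/265 = 0 ∩ |BA|² = 139876/265]
2. B_y = 3163/265  [line -10·x + 1·y + -25753/265 = 0 ∩ |BA|² = 139876/265]
   → B = (-2259/265, 3163/265)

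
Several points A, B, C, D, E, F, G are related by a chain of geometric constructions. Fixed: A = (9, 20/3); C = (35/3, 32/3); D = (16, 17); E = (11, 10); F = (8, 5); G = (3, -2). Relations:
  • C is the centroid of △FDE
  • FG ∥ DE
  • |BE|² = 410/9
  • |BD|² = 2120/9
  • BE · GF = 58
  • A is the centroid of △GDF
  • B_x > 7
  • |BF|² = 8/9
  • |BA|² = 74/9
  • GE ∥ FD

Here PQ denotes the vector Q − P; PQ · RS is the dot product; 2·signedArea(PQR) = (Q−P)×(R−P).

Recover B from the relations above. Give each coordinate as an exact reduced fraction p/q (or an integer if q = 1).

B = (22/3, 13/3)

1. B_x = 22/3  [line -5·x + -7·y + 67 = 0 ∩ |BD|² = 2120/9]
2. B_y = 13/3  [line -5·x + -7·y + 67 = 0 ∩ |BD|² = 2120/9]
   → B = (22/3, 13/3)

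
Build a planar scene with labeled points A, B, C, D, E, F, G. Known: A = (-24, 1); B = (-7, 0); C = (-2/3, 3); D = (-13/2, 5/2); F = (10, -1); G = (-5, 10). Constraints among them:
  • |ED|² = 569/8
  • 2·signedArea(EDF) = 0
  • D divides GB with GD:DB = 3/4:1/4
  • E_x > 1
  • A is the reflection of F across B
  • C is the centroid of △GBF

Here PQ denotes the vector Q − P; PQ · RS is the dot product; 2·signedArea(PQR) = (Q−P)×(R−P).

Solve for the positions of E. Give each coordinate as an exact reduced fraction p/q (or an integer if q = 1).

1. E_x = 7/4  [line 7/2·x + 33/2·y + -37/2 = 0 ∩ |ED|² = 569/8]
2. E_y = 3/4  [line 7/2·x + 33/2·y + -37/2 = 0 ∩ |ED|² = 569/8]
   → E = (7/4, 3/4)

E = (7/4, 3/4)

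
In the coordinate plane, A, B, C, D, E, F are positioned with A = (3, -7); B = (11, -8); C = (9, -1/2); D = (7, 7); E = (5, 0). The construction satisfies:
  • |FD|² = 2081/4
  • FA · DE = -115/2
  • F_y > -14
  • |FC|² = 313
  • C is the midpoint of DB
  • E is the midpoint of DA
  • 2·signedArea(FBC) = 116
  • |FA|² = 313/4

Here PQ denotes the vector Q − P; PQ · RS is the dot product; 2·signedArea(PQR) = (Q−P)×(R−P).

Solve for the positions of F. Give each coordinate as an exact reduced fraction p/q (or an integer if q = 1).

1. F_x = -3  [2·signedArea(FBC) = 116 ∩ FA · DE = -115/2]
2. F_y = -27/2  [2·signedArea(FBC) = 116 ∩ FA · DE = -115/2]
   → F = (-3, -27/2)

F = (-3, -27/2)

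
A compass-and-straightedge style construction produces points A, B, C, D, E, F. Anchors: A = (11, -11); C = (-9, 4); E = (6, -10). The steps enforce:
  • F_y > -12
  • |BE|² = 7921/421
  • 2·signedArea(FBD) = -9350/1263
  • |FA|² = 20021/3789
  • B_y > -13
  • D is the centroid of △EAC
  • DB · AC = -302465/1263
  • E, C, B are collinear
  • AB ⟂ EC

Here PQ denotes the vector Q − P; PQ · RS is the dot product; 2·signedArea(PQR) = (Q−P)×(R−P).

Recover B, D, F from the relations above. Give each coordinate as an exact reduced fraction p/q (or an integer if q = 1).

1. B_x = 3861/421  [E, C, B are collinear ∩ AB ⟂ EC]
2. B_y = -5456/421  [E, C, B are collinear ∩ AB ⟂ EC]
   → B = (3861/421, -5456/421)
3. D_x = 8/3  [D is the centroid of △EAC]
4. D_y = -17/3  [D is the centroid of △EAC]
   → D = (8/3, -17/3)
5. F_x = 11018/1263  [line -9211/1263·x + -8215/1263·y + -4213/421 = 0 ∩ |FA|² = 20021/3789]
6. F_y = -14297/1263  [line -9211/1263·x + -8215/1263·y + -4213/421 = 0 ∩ |FA|² = 20021/3789]
   → F = (11018/1263, -14297/1263)

B = (3861/421, -5456/421)
D = (8/3, -17/3)
F = (11018/1263, -14297/1263)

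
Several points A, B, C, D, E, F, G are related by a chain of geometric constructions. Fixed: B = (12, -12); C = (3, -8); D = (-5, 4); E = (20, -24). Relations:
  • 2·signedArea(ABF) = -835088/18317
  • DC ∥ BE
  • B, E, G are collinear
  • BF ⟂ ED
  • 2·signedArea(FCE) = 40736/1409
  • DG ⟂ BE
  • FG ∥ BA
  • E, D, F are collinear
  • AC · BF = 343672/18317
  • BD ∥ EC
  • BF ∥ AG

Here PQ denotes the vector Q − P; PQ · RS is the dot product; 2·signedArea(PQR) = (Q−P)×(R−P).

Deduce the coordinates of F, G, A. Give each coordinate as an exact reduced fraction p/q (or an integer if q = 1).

A = (16392/18317, 151510/18317)
F = (14780/1409, -18808/1409)
G = (-8/13, 90/13)

1. F_x = 14780/1409  [E, D, F are collinear ∩ BF ⟂ ED]
2. F_y = -18808/1409  [E, D, F are collinear ∩ BF ⟂ ED]
   → F = (14780/1409, -18808/1409)
3. G_x = -8/13  [B, E, G are collinear ∩ DG ⟂ BE]
4. G_y = 90/13  [B, E, G are collinear ∩ DG ⟂ BE]
   → G = (-8/13, 90/13)
5. A_x = 16392/18317  [BF ∥ AG ∩ FG ∥ BA]
6. A_y = 151510/18317  [BF ∥ AG ∩ FG ∥ BA]
   → A = (16392/18317, 151510/18317)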